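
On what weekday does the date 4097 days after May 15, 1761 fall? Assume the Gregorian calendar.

May 15, 1761 is a Friday.
4097 mod 7 = 2, so 4097 days after a Friday is Friday + 2 = Sunday.

Sunday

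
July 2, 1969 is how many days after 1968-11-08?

236

Nov 8, 1968 → Dec 8, 1968: 30 days (November has 30).
Dec 8, 1968 → Jan 8, 1969: 31 days (December has 31).
Jan 8, 1969 → Feb 8, 1969: 31 days (January has 31).
Feb 8, 1969 → Mar 8, 1969: 28 days (February has 28).
Mar 8, 1969 → Apr 8, 1969: 31 days (March has 31).
Apr 8, 1969 → May 8, 1969: 30 days (April has 30).
May 8, 1969 → Jun 8, 1969: 31 days (May has 31).
Jun 8, 1969 → Jul 2, 1969: 24 days.
Total: 236 days.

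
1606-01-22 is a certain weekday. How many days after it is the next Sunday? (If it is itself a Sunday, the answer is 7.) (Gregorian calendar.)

7

Jan 22, 1606 is a Sunday.
From Sunday to the next Sunday is 7 days.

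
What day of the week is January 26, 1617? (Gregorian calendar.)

Thursday

Doomsday rule: the anchor day for the 1600s is Tuesday. For year 17: 17÷12 = 1 r 5, and 5÷4 = 1, so 1+5+1 = 7.
Tuesday + 7 ≡ Tuesday — that's 1617's doomsday.
In January the doomsday date is Jan 3 (1617 is not a leap year).
Jan 26 is 23 days after Jan 3; 23 mod 7 = 2, so Tuesday + 2 = Thursday.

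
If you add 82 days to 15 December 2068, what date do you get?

Dec has 31 days: +17 → Jan 1, 2069 (65 left).
Jan has 31 days: +31 → Feb 1, 2069 (34 left).
Feb has 28 days: +28 → Mar 1, 2069 (6 left).
+6 → Mar 7, 2069.

March 7, 2069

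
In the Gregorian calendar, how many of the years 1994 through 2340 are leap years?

84

Multiples of 4 in [1994,2340]: 87.
Of those, multiples of 100: 4 (not leap unless ÷400).
Multiples of 400: 1.
Leap years = 87 − 4 + 1 = 84.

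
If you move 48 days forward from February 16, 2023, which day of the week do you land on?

Feb 16, 2023 is a Thursday.
48 mod 7 = 6, so 48 days after a Thursday is Thursday + 6 = Wednesday.

Wednesday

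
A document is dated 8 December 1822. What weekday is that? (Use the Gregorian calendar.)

Doomsday rule: the anchor day for the 1800s is Friday. For year 22: 22÷12 = 1 r 10, and 10÷4 = 2, so 1+10+2 = 13.
Friday + 13 ≡ Thursday — that's 1822's doomsday.
In December the doomsday date is Dec 12.
Dec 8 is 4 days before Dec 12; 4 mod 7 = 4, so Thursday − 4 = Sunday.

Sunday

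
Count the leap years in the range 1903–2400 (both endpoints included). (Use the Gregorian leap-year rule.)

Multiples of 4 in [1903,2400]: 125.
Of those, multiples of 100: 5 (not leap unless ÷400).
Multiples of 400: 2.
Leap years = 125 − 5 + 2 = 122.

122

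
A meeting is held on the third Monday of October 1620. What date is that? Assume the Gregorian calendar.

October 1, 1620 is a Thursday.
The first Monday is therefore October 5 (4 days later).
The third Monday is 5 + 2×7 = October 19.

October 19, 1620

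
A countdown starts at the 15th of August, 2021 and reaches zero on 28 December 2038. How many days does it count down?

Aug 15, 2021 → Aug 15, 2022: 365 days.
Aug 15, 2022 → Aug 15, 2023: 365 days.
Aug 15, 2023 → Aug 15, 2024: 366 days (Feb 29, 2024 is in that span).
Aug 15, 2024 → Aug 15, 2025: 365 days.
Aug 15, 2025 → Aug 15, 2026: 365 days.
Aug 15, 2026 → Aug 15, 2027: 365 days.
Aug 15, 2027 → Aug 15, 2028: 366 days (Feb 29, 2028 is in that span).
Aug 15, 2028 → Aug 15, 2029: 365 days.
Aug 15, 2029 → Aug 15, 2030: 365 days.
Aug 15, 2030 → Aug 15, 2031: 365 days.
Aug 15, 2031 → Aug 15, 2032: 366 days (Feb 29, 2032 is in that span).
Aug 15, 2032 → Aug 15, 2033: 365 days.
Aug 15, 2033 → Aug 15, 2034: 365 days.
Aug 15, 2034 → Aug 15, 2035: 365 days.
Aug 15, 2035 → Aug 15, 2036: 366 days (Feb 29, 2036 is in that span).
Aug 15, 2036 → Aug 15, 2037: 365 days.
Aug 15, 2037 → Aug 15, 2038: 365 days.
Aug 15, 2038 → Sep 15, 2038: 31 days (August has 31).
Sep 15, 2038 → Oct 15, 2038: 30 days (September has 30).
Oct 15, 2038 → Nov 15, 2038: 31 days (October has 31).
Nov 15, 2038 → Dec 15, 2038: 30 days (November has 30).
Dec 15, 2038 → Dec 28, 2038: 13 days.
Total: 6344 days.

6344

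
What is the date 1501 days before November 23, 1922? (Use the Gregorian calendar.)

−365 (one year) → Nov 23, 1921 (1136 left).
−365 (one year) → Nov 23, 1920 (771 left).
−366 (one year; includes Feb 29, 1920) → Nov 23, 1919 (405 left).
−365 (one year) → Nov 23, 1918 (40 left).
−23 → Oct 31, 1918 (end of Oct, 31 days; 17 left).
−17 → Oct 14, 1918.

October 14, 1918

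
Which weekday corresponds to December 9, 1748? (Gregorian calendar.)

Doomsday rule: the anchor day for the 1700s is Sunday. For year 48: 48÷12 = 4 r 0, and 0÷4 = 0, so 4+0+0 = 4.
Sunday + 4 ≡ Thursday — that's 1748's doomsday.
In December the doomsday date is Dec 12.
Dec 9 is 3 days before Dec 12; 3 mod 7 = 3, so Thursday − 3 = Monday.

Monday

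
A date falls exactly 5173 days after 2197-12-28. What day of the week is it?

First find the weekday of Dec 28, 2197. Doomsday rule: the anchor day for the 2100s is Sunday. For year 97: 97÷12 = 8 r 1, and 1÷4 = 0, so 8+1+0 = 9.
Sunday + 9 ≡ Tuesday — that's 2197's doomsday.
In December the doomsday date is Dec 12.
Dec 28 is 16 days after Dec 12; 16 mod 7 = 2, so Tuesday + 2 = Thursday.
5173 mod 7 = 0, so 5173 days after a Thursday is Thursday + 0 = Thursday.

Thursday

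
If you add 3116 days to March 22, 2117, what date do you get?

+365 (one year) → Mar 22, 2118 (2751 left).
+365 (one year) → Mar 22, 2119 (2386 left).
+366 (one year; includes Feb 29, 2120) → Mar 22, 2120 (2020 left).
+365 (one year) → Mar 22, 2121 (1655 left).
+365 (one year) → Mar 22, 2122 (1290 left).
+365 (one year) → Mar 22, 2123 (925 left).
+366 (one year; includes Feb 29, 2124) → Mar 22, 2124 (559 left).
+365 (one year) → Mar 22, 2125 (194 left).
Mar has 31 days: +10 → Apr 1, 2125 (184 left).
Apr has 30 days: +30 → May 1, 2125 (154 left).
May has 31 days: +31 → Jun 1, 2125 (123 left).
Jun has 30 days: +30 → Jul 1, 2125 (93 left).
Jul has 31 days: +31 → Aug 1, 2125 (62 left).
Aug has 31 days: +31 → Sep 1, 2125 (31 left).
Sep has 30 days: +30 → Oct 1, 2125 (1 left).
+1 → Oct 2, 2125.

October 2, 2125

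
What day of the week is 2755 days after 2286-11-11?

Monday

Nov 11, 2286 is a Thursday.
2755 mod 7 = 4, so 2755 days after a Thursday is Thursday + 4 = Monday.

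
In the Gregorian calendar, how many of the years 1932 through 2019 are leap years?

22

Multiples of 4 in [1932,2019]: 22.
Of those, multiples of 100: 1 (not leap unless ÷400).
Multiples of 400: 1.
Leap years = 22 − 1 + 1 = 22.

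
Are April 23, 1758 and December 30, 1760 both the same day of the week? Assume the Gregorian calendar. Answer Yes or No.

From Apr 23, 1758 to Dec 30, 1760 is 982 days.
982 mod 7 = 2, so they are different weekdays.
(Apr 23, 1758 is a Sunday; Dec 30, 1760 is a Tuesday.)

No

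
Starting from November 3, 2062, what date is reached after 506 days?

+365 (one year) → Nov 3, 2063 (141 left).
Nov has 30 days: +28 → Dec 1, 2063 (113 left).
Dec has 31 days: +31 → Jan 1, 2064 (82 left).
Jan has 31 days: +31 → Feb 1, 2064 (51 left).
Feb has 29 days: +29 → Mar 1, 2064 (22 left).
+22 → Mar 23, 2064.

March 23, 2064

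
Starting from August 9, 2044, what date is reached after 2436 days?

+365 (one year) → Aug 9, 2045 (2071 left).
+365 (one year) → Aug 9, 2046 (1706 left).
+365 (one year) → Aug 9, 2047 (1341 left).
+366 (one year; includes Feb 29, 2048) → Aug 9, 2048 (975 left).
+365 (one year) → Aug 9, 2049 (610 left).
+365 (one year) → Aug 9, 2050 (245 left).
Aug has 31 days: +23 → Sep 1, 2050 (222 left).
Sep has 30 days: +30 → Oct 1, 2050 (192 left).
Oct has 31 days: +31 → Nov 1, 2050 (161 left).
Nov has 30 days: +30 → Dec 1, 2050 (131 left).
Dec has 31 days: +31 → Jan 1, 2051 (100 left).
Jan has 31 days: +31 → Feb 1, 2051 (69 left).
Feb has 28 days: +28 → Mar 1, 2051 (41 left).
Mar has 31 days: +31 → Apr 1, 2051 (10 left).
+10 → Apr 11, 2051.

April 11, 2051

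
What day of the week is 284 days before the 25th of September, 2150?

Sep 25, 2150 is a Friday.
284 mod 7 = 4, so 284 days before a Friday is Friday − 4 = Monday.

Monday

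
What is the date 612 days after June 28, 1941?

March 2, 1943

+365 (one year) → Jun 28, 1942 (247 left).
Jun has 30 days: +3 → Jul 1, 1942 (244 left).
Jul has 31 days: +31 → Aug 1, 1942 (213 left).
Aug has 31 days: +31 → Sep 1, 1942 (182 left).
Sep has 30 days: +30 → Oct 1, 1942 (152 left).
Oct has 31 days: +31 → Nov 1, 1942 (121 left).
Nov has 30 days: +30 → Dec 1, 1942 (91 left).
Dec has 31 days: +31 → Jan 1, 1943 (60 left).
Jan has 31 days: +31 → Feb 1, 1943 (29 left).
Feb has 28 days: +28 → Mar 1, 1943 (1 left).
+1 → Mar 2, 1943.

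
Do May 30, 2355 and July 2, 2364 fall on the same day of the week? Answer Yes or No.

From May 30, 2355 to Jul 2, 2364 is 3321 days.
3321 mod 7 = 3, so they are different weekdays.
(May 30, 2355 is a Monday; Jul 2, 2364 is a Thursday.)

No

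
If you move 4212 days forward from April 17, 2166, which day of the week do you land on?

Tuesday

Apr 17, 2166 is a Thursday.
4212 mod 7 = 5, so 4212 days after a Thursday is Thursday + 5 = Tuesday.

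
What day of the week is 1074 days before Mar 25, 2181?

Mar 25, 2181 is a Sunday.
1074 mod 7 = 3, so 1074 days before a Sunday is Sunday − 3 = Thursday.

Thursday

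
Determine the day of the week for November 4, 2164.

Doomsday rule: the anchor day for the 2100s is Sunday. For year 64: 64÷12 = 5 r 4, and 4÷4 = 1, so 5+4+1 = 10.
Sunday + 10 ≡ Wednesday — that's 2164's doomsday.
In November the doomsday date is Nov 7.
Nov 4 is 3 days before Nov 7; 3 mod 7 = 3, so Wednesday − 3 = Sunday.

Sunday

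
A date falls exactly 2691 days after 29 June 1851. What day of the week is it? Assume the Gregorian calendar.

Jun 29, 1851 is a Sunday.
2691 mod 7 = 3, so 2691 days after a Sunday is Sunday + 3 = Wednesday.

Wednesday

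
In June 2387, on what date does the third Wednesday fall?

June 1, 2387 is a Monday.
The first Wednesday is therefore June 3 (2 days later).
The third Wednesday is 3 + 2×7 = June 17.

June 17, 2387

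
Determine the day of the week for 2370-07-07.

Doomsday rule: the anchor day for the 2300s is Wednesday. For year 70: 70÷12 = 5 r 10, and 10÷4 = 2, so 5+10+2 = 17.
Wednesday + 17 ≡ Saturday — that's 2370's doomsday.
In July the doomsday date is Jul 11.
Jul 7 is 4 days before Jul 11; 4 mod 7 = 4, so Saturday − 4 = Tuesday.

Tuesday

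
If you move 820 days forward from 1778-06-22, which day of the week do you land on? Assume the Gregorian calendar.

Jun 22, 1778 is a Monday.
820 mod 7 = 1, so 820 days after a Monday is Monday + 1 = Tuesday.

Tuesday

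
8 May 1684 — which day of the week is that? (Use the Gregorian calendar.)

Doomsday rule: the anchor day for the 1600s is Tuesday. For year 84: 84÷12 = 7 r 0, and 0÷4 = 0, so 7+0+0 = 7.
Tuesday + 7 ≡ Tuesday — that's 1684's doomsday.
In May the doomsday date is May 9.
May 8 is 1 day before May 9; 1 mod 7 = 1, so Tuesday − 1 = Monday.

Monday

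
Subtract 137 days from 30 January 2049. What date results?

September 15, 2048

−30 → Dec 31, 2048 (end of Dec, 31 days; 107 left).
−31 → Nov 30, 2048 (end of Nov, 30 days; 76 left).
−30 → Oct 31, 2048 (end of Oct, 31 days; 46 left).
−31 → Sep 30, 2048 (end of Sep, 30 days; 15 left).
−15 → Sep 15, 2048.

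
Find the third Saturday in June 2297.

June 1, 2297 is a Tuesday.
The first Saturday is therefore June 5 (4 days later).
The third Saturday is 5 + 2×7 = June 19.

June 19, 2297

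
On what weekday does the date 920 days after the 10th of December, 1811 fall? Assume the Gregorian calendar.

Friday

Dec 10, 1811 is a Tuesday.
920 mod 7 = 3, so 920 days after a Tuesday is Tuesday + 3 = Friday.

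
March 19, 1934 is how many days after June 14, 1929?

Jun 14, 1929 → Jun 14, 1930: 365 days.
Jun 14, 1930 → Jun 14, 1931: 365 days.
Jun 14, 1931 → Jun 14, 1932: 366 days (Feb 29, 1932 is in that span).
Jun 14, 1932 → Jun 14, 1933: 365 days.
Jun 14, 1933 → Jul 14, 1933: 30 days (June has 30).
Jul 14, 1933 → Aug 14, 1933: 31 days (July has 31).
Aug 14, 1933 → Sep 14, 1933: 31 days (August has 31).
Sep 14, 1933 → Oct 14, 1933: 30 days (September has 30).
Oct 14, 1933 → Nov 14, 1933: 31 days (October has 31).
Nov 14, 1933 → Dec 14, 1933: 30 days (November has 30).
Dec 14, 1933 → Jan 14, 1934: 31 days (December has 31).
Jan 14, 1934 → Feb 14, 1934: 31 days (January has 31).
Feb 14, 1934 → Mar 14, 1934: 28 days (February has 28).
Mar 14, 1934 → Mar 19, 1934: 5 days.
Total: 1739 days.

1739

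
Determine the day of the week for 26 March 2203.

Saturday

Doomsday rule: the anchor day for the 2200s is Friday. For year 03: 3÷12 = 0 r 3, and 3÷4 = 0, so 0+3+0 = 3.
Friday + 3 ≡ Monday — that's 2203's doomsday.
In March the doomsday date is Mar 14.
Mar 26 is 12 days after Mar 14; 12 mod 7 = 5, so Monday + 5 = Saturday.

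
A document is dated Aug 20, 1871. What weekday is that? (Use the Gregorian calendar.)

January 1, 1871 is a Sunday.
Jan 1, 1871 → Feb 1, 1871: 31 days (January has 31).
Feb 1, 1871 → Mar 1, 1871: 28 days (February has 28).
Mar 1, 1871 → Apr 1, 1871: 31 days (March has 31).
Apr 1, 1871 → May 1, 1871: 30 days (April has 30).
May 1, 1871 → Jun 1, 1871: 31 days (May has 31).
Jun 1, 1871 → Jul 1, 1871: 30 days (June has 30).
Jul 1, 1871 → Aug 1, 1871: 31 days (July has 31).
Aug 1, 1871 → Aug 20, 1871: 19 days.
Total: 231 days.
231 mod 7 = 0, so Sunday + 0 = Sunday.

Sunday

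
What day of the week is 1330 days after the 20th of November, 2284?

Thursday

First find the weekday of Nov 20, 2284. Doomsday rule: the anchor day for the 2200s is Friday. For year 84: 84÷12 = 7 r 0, and 0÷4 = 0, so 7+0+0 = 7.
Friday + 7 ≡ Friday — that's 2284's doomsday.
In November the doomsday date is Nov 7.
Nov 20 is 13 days after Nov 7; 13 mod 7 = 6, so Friday + 6 = Thursday.
1330 mod 7 = 0, so 1330 days after a Thursday is Thursday + 0 = Thursday.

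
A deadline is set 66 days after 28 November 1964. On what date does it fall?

Nov has 30 days: +3 → Dec 1, 1964 (63 left).
Dec has 31 days: +31 → Jan 1, 1965 (32 left).
Jan has 31 days: +31 → Feb 1, 1965 (1 left).
+1 → Feb 2, 1965.

February 2, 1965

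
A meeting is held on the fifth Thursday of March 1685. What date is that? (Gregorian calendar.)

March 1, 1685 is a Thursday.
The first Thursday is therefore March 1 (same day).
The fifth Thursday is 1 + 4×7 = March 29.

March 29, 1685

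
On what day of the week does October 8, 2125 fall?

January 1, 2125 is a Monday.
Jan 1, 2125 → Feb 1, 2125: 31 days (January has 31).
Feb 1, 2125 → Mar 1, 2125: 28 days (February has 28).
Mar 1, 2125 → Apr 1, 2125: 31 days (March has 31).
Apr 1, 2125 → May 1, 2125: 30 days (April has 30).
May 1, 2125 → Jun 1, 2125: 31 days (May has 31).
Jun 1, 2125 → Jul 1, 2125: 30 days (June has 30).
Jul 1, 2125 → Aug 1, 2125: 31 days (July has 31).
Aug 1, 2125 → Sep 1, 2125: 31 days (August has 31).
Sep 1, 2125 → Oct 1, 2125: 30 days (September has 30).
Oct 1, 2125 → Oct 8, 2125: 7 days.
Total: 280 days.
280 mod 7 = 0, so Monday + 0 = Monday.

Monday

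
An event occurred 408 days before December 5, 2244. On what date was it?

−366 (one year; includes Feb 29, 2244) → Dec 5, 2243 (42 left).
−5 → Nov 30, 2243 (end of Nov, 30 days; 37 left).
−30 → Oct 31, 2243 (end of Oct, 31 days; 7 left).
−7 → Oct 24, 2243.

October 24, 2243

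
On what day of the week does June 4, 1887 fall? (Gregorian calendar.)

Saturday

January 1, 1887 is a Saturday.
Jan 1, 1887 → Feb 1, 1887: 31 days (January has 31).
Feb 1, 1887 → Mar 1, 1887: 28 days (February has 28).
Mar 1, 1887 → Apr 1, 1887: 31 days (March has 31).
Apr 1, 1887 → May 1, 1887: 30 days (April has 30).
May 1, 1887 → Jun 1, 1887: 31 days (May has 31).
Jun 1, 1887 → Jun 4, 1887: 3 days.
Total: 154 days.
154 mod 7 = 0, so Saturday + 0 = Saturday.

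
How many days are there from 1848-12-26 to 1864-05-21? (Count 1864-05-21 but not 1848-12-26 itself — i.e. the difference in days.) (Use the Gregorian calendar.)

Dec 26, 1848 → Dec 26, 1849: 365 days.
Dec 26, 1849 → Dec 26, 1850: 365 days.
Dec 26, 1850 → Dec 26, 1851: 365 days.
Dec 26, 1851 → Dec 26, 1852: 366 days (Feb 29, 1852 is in that span).
Dec 26, 1852 → Dec 26, 1853: 365 days.
Dec 26, 1853 → Dec 26, 1854: 365 days.
Dec 26, 1854 → Dec 26, 1855: 365 days.
Dec 26, 1855 → Dec 26, 1856: 366 days (Feb 29, 1856 is in that span).
Dec 26, 1856 → Dec 26, 1857: 365 days.
Dec 26, 1857 → Dec 26, 1858: 365 days.
Dec 26, 1858 → Dec 26, 1859: 365 days.
Dec 26, 1859 → Dec 26, 1860: 366 days (Feb 29, 1860 is in that span).
Dec 26, 1860 → Dec 26, 1861: 365 days.
Dec 26, 1861 → Dec 26, 1862: 365 days.
Dec 26, 1862 → Dec 26, 1863: 365 days.
Dec 26, 1863 → Jan 26, 1864: 31 days (December has 31).
Jan 26, 1864 → Feb 26, 1864: 31 days (January has 31).
Feb 26, 1864 → Mar 26, 1864: 29 days (February has 29).
Mar 26, 1864 → Apr 26, 1864: 31 days (March has 31).
Apr 26, 1864 → May 21, 1864: 25 days.
Total: 5625 days.

5625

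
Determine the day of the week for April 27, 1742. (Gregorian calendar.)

Friday

Doomsday rule: the anchor day for the 1700s is Sunday. For year 42: 42÷12 = 3 r 6, and 6÷4 = 1, so 3+6+1 = 10.
Sunday + 10 ≡ Wednesday — that's 1742's doomsday.
In April the doomsday date is Apr 4.
Apr 27 is 23 days after Apr 4; 23 mod 7 = 2, so Wednesday + 2 = Friday.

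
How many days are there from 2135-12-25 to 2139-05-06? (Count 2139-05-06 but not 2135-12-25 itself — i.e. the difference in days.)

Dec 25, 2135 → Dec 25, 2136: 366 days (Feb 29, 2136 is in that span).
Dec 25, 2136 → Dec 25, 2137: 365 days.
Dec 25, 2137 → Dec 25, 2138: 365 days.
Dec 25, 2138 → Jan 25, 2139: 31 days (December has 31).
Jan 25, 2139 → Feb 25, 2139: 31 days (January has 31).
Feb 25, 2139 → Mar 25, 2139: 28 days (February has 28).
Mar 25, 2139 → Apr 25, 2139: 31 days (March has 31).
Apr 25, 2139 → May 6, 2139: 11 days.
Total: 1228 days.

1228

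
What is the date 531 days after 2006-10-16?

+365 (one year) → Oct 16, 2007 (166 left).
Oct has 31 days: +16 → Nov 1, 2007 (150 left).
Nov has 30 days: +30 → Dec 1, 2007 (120 left).
Dec has 31 days: +31 → Jan 1, 2008 (89 left).
Jan has 31 days: +31 → Feb 1, 2008 (58 left).
Feb has 29 days: +29 → Mar 1, 2008 (29 left).
+29 → Mar 30, 2008.

March 30, 2008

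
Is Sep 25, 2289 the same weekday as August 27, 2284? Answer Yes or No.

From Aug 27, 2284 to Sep 25, 2289 is 1855 days.
1855 mod 7 = 0, so they are the same weekday.
(Aug 27, 2284 is a Wednesday; Sep 25, 2289 is a Wednesday.)

Yes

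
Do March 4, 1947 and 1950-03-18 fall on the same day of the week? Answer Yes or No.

From Mar 4, 1947 to Mar 18, 1950 is 1110 days.
1110 mod 7 = 4, so they are different weekdays.
(Mar 4, 1947 is a Tuesday; Mar 18, 1950 is a Saturday.)

No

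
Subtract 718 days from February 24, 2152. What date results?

March 8, 2150

−365 (one year) → Feb 24, 2151 (353 left).
−24 → Jan 31, 2151 (end of Jan, 31 days; 329 left).
−31 → Dec 31, 2150 (end of Dec, 31 days; 298 left).
−31 → Nov 30, 2150 (end of Nov, 30 days; 267 left).
−30 → Oct 31, 2150 (end of Oct, 31 days; 237 left).
−31 → Sep 30, 2150 (end of Sep, 30 days; 206 left).
−30 → Aug 31, 2150 (end of Aug, 31 days; 176 left).
−31 → Jul 31, 2150 (end of Jul, 31 days; 145 left).
−31 → Jun 30, 2150 (end of Jun, 30 days; 114 left).
−30 → May 31, 2150 (end of May, 31 days; 84 left).
−31 → Apr 30, 2150 (end of Apr, 30 days; 53 left).
−30 → Mar 31, 2150 (end of Mar, 31 days; 23 left).
−23 → Mar 8, 2150.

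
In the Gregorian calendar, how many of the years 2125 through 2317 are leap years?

46

Multiples of 4 in [2125,2317]: 48.
Of those, multiples of 100: 2 (not leap unless ÷400).
Multiples of 400: 0.
Leap years = 48 − 2 + 0 = 46.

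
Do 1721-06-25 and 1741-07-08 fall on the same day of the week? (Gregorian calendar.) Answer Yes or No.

From Jun 25, 1721 to Jul 8, 1741 is 7318 days.
7318 mod 7 = 3, so they are different weekdays.
(Jun 25, 1721 is a Wednesday; Jul 8, 1741 is a Saturday.)

No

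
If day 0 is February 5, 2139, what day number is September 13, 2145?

2412

Feb 5, 2139 → Feb 5, 2140: 365 days.
Feb 5, 2140 → Feb 5, 2141: 366 days (Feb 29, 2140 is in that span).
Feb 5, 2141 → Feb 5, 2142: 365 days.
Feb 5, 2142 → Feb 5, 2143: 365 days.
Feb 5, 2143 → Feb 5, 2144: 365 days.
Feb 5, 2144 → Feb 5, 2145: 366 days (Feb 29, 2144 is in that span).
Feb 5, 2145 → Mar 5, 2145: 28 days (February has 28).
Mar 5, 2145 → Apr 5, 2145: 31 days (March has 31).
Apr 5, 2145 → May 5, 2145: 30 days (April has 30).
May 5, 2145 → Jun 5, 2145: 31 days (May has 31).
Jun 5, 2145 → Jul 5, 2145: 30 days (June has 30).
Jul 5, 2145 → Aug 5, 2145: 31 days (July has 31).
Aug 5, 2145 → Sep 5, 2145: 31 days (August has 31).
Sep 5, 2145 → Sep 13, 2145: 8 days.
Total: 2412 days.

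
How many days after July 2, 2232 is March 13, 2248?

5733

Jul 2, 2232 → Jul 2, 2233: 365 days.
Jul 2, 2233 → Jul 2, 2234: 365 days.
Jul 2, 2234 → Jul 2, 2235: 365 days.
Jul 2, 2235 → Jul 2, 2236: 366 days (Feb 29, 2236 is in that span).
Jul 2, 2236 → Jul 2, 2237: 365 days.
Jul 2, 2237 → Jul 2, 2238: 365 days.
Jul 2, 2238 → Jul 2, 2239: 365 days.
Jul 2, 2239 → Jul 2, 2240: 366 days (Feb 29, 2240 is in that span).
Jul 2, 2240 → Jul 2, 2241: 365 days.
Jul 2, 2241 → Jul 2, 2242: 365 days.
Jul 2, 2242 → Jul 2, 2243: 365 days.
Jul 2, 2243 → Jul 2, 2244: 366 days (Feb 29, 2244 is in that span).
Jul 2, 2244 → Jul 2, 2245: 365 days.
Jul 2, 2245 → Jul 2, 2246: 365 days.
Jul 2, 2246 → Jul 2, 2247: 365 days.
Jul 2, 2247 → Aug 2, 2247: 31 days (July has 31).
Aug 2, 2247 → Sep 2, 2247: 31 days (August has 31).
Sep 2, 2247 → Oct 2, 2247: 30 days (September has 30).
Oct 2, 2247 → Nov 2, 2247: 31 days (October has 31).
Nov 2, 2247 → Dec 2, 2247: 30 days (November has 30).
Dec 2, 2247 → Jan 2, 2248: 31 days (December has 31).
Jan 2, 2248 → Feb 2, 2248: 31 days (January has 31).
Feb 2, 2248 → Mar 2, 2248: 29 days (February has 29).
Mar 2, 2248 → Mar 13, 2248: 11 days.
Total: 5733 days.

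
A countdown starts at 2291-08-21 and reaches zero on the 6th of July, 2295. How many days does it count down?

Aug 21, 2291 → Aug 21, 2292: 366 days (Feb 29, 2292 is in that span).
Aug 21, 2292 → Aug 21, 2293: 365 days.
Aug 21, 2293 → Aug 21, 2294: 365 days.
Aug 21, 2294 → Sep 21, 2294: 31 days (August has 31).
Sep 21, 2294 → Oct 21, 2294: 30 days (September has 30).
Oct 21, 2294 → Nov 21, 2294: 31 days (October has 31).
Nov 21, 2294 → Dec 21, 2294: 30 days (November has 30).
Dec 21, 2294 → Jan 21, 2295: 31 days (December has 31).
Jan 21, 2295 → Feb 21, 2295: 31 days (January has 31).
Feb 21, 2295 → Mar 21, 2295: 28 days (February has 28).
Mar 21, 2295 → Apr 21, 2295: 31 days (March has 31).
Apr 21, 2295 → May 21, 2295: 30 days (April has 30).
May 21, 2295 → Jun 21, 2295: 31 days (May has 31).
Jun 21, 2295 → Jul 6, 2295: 15 days.
Total: 1415 days.

1415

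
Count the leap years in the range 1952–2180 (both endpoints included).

57

Multiples of 4 in [1952,2180]: 58.
Of those, multiples of 100: 2 (not leap unless ÷400).
Multiples of 400: 1.
Leap years = 58 − 2 + 1 = 57.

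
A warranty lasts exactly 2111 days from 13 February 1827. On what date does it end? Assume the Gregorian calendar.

November 24, 1832

+365 (one year) → Feb 13, 1828 (1746 left).
+366 (one year; includes Feb 29, 1828) → Feb 13, 1829 (1380 left).
+365 (one year) → Feb 13, 1830 (1015 left).
+365 (one year) → Feb 13, 1831 (650 left).
+365 (one year) → Feb 13, 1832 (285 left).
Feb has 29 days: +17 → Mar 1, 1832 (268 left).
Mar has 31 days: +31 → Apr 1, 1832 (237 left).
Apr has 30 days: +30 → May 1, 1832 (207 left).
May has 31 days: +31 → Jun 1, 1832 (176 left).
Jun has 30 days: +30 → Jul 1, 1832 (146 left).
Jul has 31 days: +31 → Aug 1, 1832 (115 left).
Aug has 31 days: +31 → Sep 1, 1832 (84 left).
Sep has 30 days: +30 → Oct 1, 1832 (54 left).
Oct has 31 days: +31 → Nov 1, 1832 (23 left).
+23 → Nov 24, 1832.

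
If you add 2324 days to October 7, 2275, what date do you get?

+366 (one year; includes Feb 29, 2276) → Oct 7, 2276 (1958 left).
+365 (one year) → Oct 7, 2277 (1593 left).
+365 (one year) → Oct 7, 2278 (1228 left).
+365 (one year) → Oct 7, 2279 (863 left).
+366 (one year; includes Feb 29, 2280) → Oct 7, 2280 (497 left).
+365 (one year) → Oct 7, 2281 (132 left).
Oct has 31 days: +25 → Nov 1, 2281 (107 left).
Nov has 30 days: +30 → Dec 1, 2281 (77 left).
Dec has 31 days: +31 → Jan 1, 2282 (46 left).
Jan has 31 days: +31 → Feb 1, 2282 (15 left).
+15 → Feb 16, 2282.

February 16, 2282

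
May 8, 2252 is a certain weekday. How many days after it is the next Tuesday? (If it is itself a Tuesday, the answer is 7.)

May 8, 2252 is a Saturday.
From Saturday to the next Tuesday is 3 days.

3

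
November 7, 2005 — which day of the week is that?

Monday

January 1, 2005 is a Saturday.
Jan 1, 2005 → Feb 1, 2005: 31 days (January has 31).
Feb 1, 2005 → Mar 1, 2005: 28 days (February has 28).
Mar 1, 2005 → Apr 1, 2005: 31 days (March has 31).
Apr 1, 2005 → May 1, 2005: 30 days (April has 30).
May 1, 2005 → Jun 1, 2005: 31 days (May has 31).
Jun 1, 2005 → Jul 1, 2005: 30 days (June has 30).
Jul 1, 2005 → Aug 1, 2005: 31 days (July has 31).
Aug 1, 2005 → Sep 1, 2005: 31 days (August has 31).
Sep 1, 2005 → Oct 1, 2005: 30 days (September has 30).
Oct 1, 2005 → Nov 1, 2005: 31 days (October has 31).
Nov 1, 2005 → Nov 7, 2005: 6 days.
Total: 310 days.
310 mod 7 = 2, so Saturday + 2 = Monday.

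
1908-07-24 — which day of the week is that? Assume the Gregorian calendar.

Friday

January 1, 1908 is a Wednesday.
Jan 1, 1908 → Feb 1, 1908: 31 days (January has 31).
Feb 1, 1908 → Mar 1, 1908: 29 days (February has 29).
Mar 1, 1908 → Apr 1, 1908: 31 days (March has 31).
Apr 1, 1908 → May 1, 1908: 30 days (April has 30).
May 1, 1908 → Jun 1, 1908: 31 days (May has 31).
Jun 1, 1908 → Jul 1, 1908: 30 days (June has 30).
Jul 1, 1908 → Jul 24, 1908: 23 days.
Total: 205 days.
205 mod 7 = 2, so Wednesday + 2 = Friday.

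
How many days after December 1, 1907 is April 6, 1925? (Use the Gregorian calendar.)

Dec 1, 1907 → Dec 1, 1908: 366 days (Feb 29, 1908 is in that span).
Dec 1, 1908 → Dec 1, 1909: 365 days.
Dec 1, 1909 → Dec 1, 1910: 365 days.
Dec 1, 1910 → Dec 1, 1911: 365 days.
Dec 1, 1911 → Dec 1, 1912: 366 days (Feb 29, 1912 is in that span).
Dec 1, 1912 → Dec 1, 1913: 365 days.
Dec 1, 1913 → Dec 1, 1914: 365 days.
Dec 1, 1914 → Dec 1, 1915: 365 days.
Dec 1, 1915 → Dec 1, 1916: 366 days (Feb 29, 1916 is in that span).
Dec 1, 1916 → Dec 1, 1917: 365 days.
Dec 1, 1917 → Dec 1, 1918: 365 days.
Dec 1, 1918 → Dec 1, 1919: 365 days.
Dec 1, 1919 → Dec 1, 1920: 366 days (Feb 29, 1920 is in that span).
Dec 1, 1920 → Dec 1, 1921: 365 days.
Dec 1, 1921 → Dec 1, 1922: 365 days.
Dec 1, 1922 → Dec 1, 1923: 365 days.
Dec 1, 1923 → Dec 1, 1924: 366 days (Feb 29, 1924 is in that span).
Dec 1, 1924 → Jan 1, 1925: 31 days (December has 31).
Jan 1, 1925 → Feb 1, 1925: 31 days (January has 31).
Feb 1, 1925 → Mar 1, 1925: 28 days (February has 28).
Mar 1, 1925 → Apr 1, 1925: 31 days (March has 31).
Apr 1, 1925 → Apr 6, 1925: 5 days.
Total: 6336 days.

6336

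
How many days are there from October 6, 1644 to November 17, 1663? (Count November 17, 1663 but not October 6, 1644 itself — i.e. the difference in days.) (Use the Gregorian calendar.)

Oct 6, 1644 → Oct 6, 1645: 365 days.
Oct 6, 1645 → Oct 6, 1646: 365 days.
Oct 6, 1646 → Oct 6, 1647: 365 days.
Oct 6, 1647 → Oct 6, 1648: 366 days (Feb 29, 1648 is in that span).
Oct 6, 1648 → Oct 6, 1649: 365 days.
Oct 6, 1649 → Oct 6, 1650: 365 days.
Oct 6, 1650 → Oct 6, 1651: 365 days.
Oct 6, 1651 → Oct 6, 1652: 366 days (Feb 29, 1652 is in that span).
Oct 6, 1652 → Oct 6, 1653: 365 days.
Oct 6, 1653 → Oct 6, 1654: 365 days.
Oct 6, 1654 → Oct 6, 1655: 365 days.
Oct 6, 1655 → Oct 6, 1656: 366 days (Feb 29, 1656 is in that span).
Oct 6, 1656 → Oct 6, 1657: 365 days.
Oct 6, 1657 → Oct 6, 1658: 365 days.
Oct 6, 1658 → Oct 6, 1659: 365 days.
Oct 6, 1659 → Oct 6, 1660: 366 days (Feb 29, 1660 is in that span).
Oct 6, 1660 → Oct 6, 1661: 365 days.
Oct 6, 1661 → Oct 6, 1662: 365 days.
Oct 6, 1662 → Oct 6, 1663: 365 days.
Oct 6, 1663 → Nov 6, 1663: 31 days (October has 31).
Nov 6, 1663 → Nov 17, 1663: 11 days.
Total: 6981 days.

6981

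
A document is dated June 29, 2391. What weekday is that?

Saturday

Doomsday rule: the anchor day for the 2300s is Wednesday. For year 91: 91÷12 = 7 r 7, and 7÷4 = 1, so 7+7+1 = 15.
Wednesday + 15 ≡ Thursday — that's 2391's doomsday.
In June the doomsday date is Jun 6.
Jun 29 is 23 days after Jun 6; 23 mod 7 = 2, so Thursday + 2 = Saturday.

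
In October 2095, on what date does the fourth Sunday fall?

October 1, 2095 is a Saturday.
The first Sunday is therefore October 2 (1 days later).
The fourth Sunday is 2 + 3×7 = October 23.

October 23, 2095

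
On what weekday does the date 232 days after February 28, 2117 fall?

Feb 28, 2117 is a Sunday.
232 mod 7 = 1, so 232 days after a Sunday is Sunday + 1 = Monday.

Monday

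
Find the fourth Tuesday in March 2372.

March 1, 2372 is a Wednesday.
The first Tuesday is therefore March 7 (6 days later).
The fourth Tuesday is 7 + 3×7 = March 28.

March 28, 2372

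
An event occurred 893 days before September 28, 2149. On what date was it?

April 19, 2147

−365 (one year) → Sep 28, 2148 (528 left).
−366 (one year; includes Feb 29, 2148) → Sep 28, 2147 (162 left).
−28 → Aug 31, 2147 (end of Aug, 31 days; 134 left).
−31 → Jul 31, 2147 (end of Jul, 31 days; 103 left).
−31 → Jun 30, 2147 (end of Jun, 30 days; 72 left).
−30 → May 31, 2147 (end of May, 31 days; 42 left).
−31 → Apr 30, 2147 (end of Apr, 30 days; 11 left).
−11 → Apr 19, 2147.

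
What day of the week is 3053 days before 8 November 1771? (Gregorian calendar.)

Nov 8, 1771 is a Friday.
3053 mod 7 = 1, so 3053 days before a Friday is Friday − 1 = Thursday.

Thursday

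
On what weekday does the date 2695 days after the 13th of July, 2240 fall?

Monday

Jul 13, 2240 is a Monday.
2695 mod 7 = 0, so 2695 days after a Monday is Monday + 0 = Monday.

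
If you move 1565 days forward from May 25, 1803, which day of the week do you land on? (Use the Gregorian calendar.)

Sunday

First find the weekday of May 25, 1803. Doomsday rule: the anchor day for the 1800s is Friday. For year 03: 3÷12 = 0 r 3, and 3÷4 = 0, so 0+3+0 = 3.
Friday + 3 ≡ Monday — that's 1803's doomsday.
In May the doomsday date is May 9.
May 25 is 16 days after May 9; 16 mod 7 = 2, so Monday + 2 = Wednesday.
1565 mod 7 = 4, so 1565 days after a Wednesday is Wednesday + 4 = Sunday.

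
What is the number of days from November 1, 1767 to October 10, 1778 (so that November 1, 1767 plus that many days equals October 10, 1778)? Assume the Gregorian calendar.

3996

Nov 1, 1767 → Nov 1, 1768: 366 days (Feb 29, 1768 is in that span).
Nov 1, 1768 → Nov 1, 1769: 365 days.
Nov 1, 1769 → Nov 1, 1770: 365 days.
Nov 1, 1770 → Nov 1, 1771: 365 days.
Nov 1, 1771 → Nov 1, 1772: 366 days (Feb 29, 1772 is in that span).
Nov 1, 1772 → Nov 1, 1773: 365 days.
Nov 1, 1773 → Nov 1, 1774: 365 days.
Nov 1, 1774 → Nov 1, 1775: 365 days.
Nov 1, 1775 → Nov 1, 1776: 366 days (Feb 29, 1776 is in that span).
Nov 1, 1776 → Nov 1, 1777: 365 days.
Nov 1, 1777 → Dec 1, 1777: 30 days (November has 30).
Dec 1, 1777 → Jan 1, 1778: 31 days (December has 31).
Jan 1, 1778 → Feb 1, 1778: 31 days (January has 31).
Feb 1, 1778 → Mar 1, 1778: 28 days (February has 28).
Mar 1, 1778 → Apr 1, 1778: 31 days (March has 31).
Apr 1, 1778 → May 1, 1778: 30 days (April has 30).
May 1, 1778 → Jun 1, 1778: 31 days (May has 31).
Jun 1, 1778 → Jul 1, 1778: 30 days (June has 30).
Jul 1, 1778 → Aug 1, 1778: 31 days (July has 31).
Aug 1, 1778 → Sep 1, 1778: 31 days (August has 31).
Sep 1, 1778 → Oct 1, 1778: 30 days (September has 30).
Oct 1, 1778 → Oct 10, 1778: 9 days.
Total: 3996 days.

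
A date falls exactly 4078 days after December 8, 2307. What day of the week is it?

Dec 8, 2307 is a Sunday.
4078 mod 7 = 4, so 4078 days after a Sunday is Sunday + 4 = Thursday.

Thursday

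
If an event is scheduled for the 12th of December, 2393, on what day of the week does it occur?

Doomsday rule: the anchor day for the 2300s is Wednesday. For year 93: 93÷12 = 7 r 9, and 9÷4 = 2, so 7+9+2 = 18.
Wednesday + 18 ≡ Sunday — that's 2393's doomsday.
In December the doomsday date is Dec 12.
Dec 12 is the doomsday itself: Sunday.

Sunday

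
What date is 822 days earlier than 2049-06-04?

−365 (one year) → Jun 4, 2048 (457 left).
−366 (one year; includes Feb 29, 2048) → Jun 4, 2047 (91 left).
−4 → May 31, 2047 (end of May, 31 days; 87 left).
−31 → Apr 30, 2047 (end of Apr, 30 days; 56 left).
−30 → Mar 31, 2047 (end of Mar, 31 days; 26 left).
−26 → Mar 5, 2047.

March 5, 2047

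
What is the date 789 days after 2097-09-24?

+365 (one year) → Sep 24, 2098 (424 left).
+365 (one year) → Sep 24, 2099 (59 left).
Sep has 30 days: +7 → Oct 1, 2099 (52 left).
Oct has 31 days: +31 → Nov 1, 2099 (21 left).
+21 → Nov 22, 2099.

November 22, 2099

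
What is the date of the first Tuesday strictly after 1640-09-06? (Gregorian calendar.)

September 11, 1640

Sep 6, 1640 is a Thursday.
From Thursday to the next Tuesday is 5 days.
Sep 6, 1640 + 5 = Sep 11, 1640.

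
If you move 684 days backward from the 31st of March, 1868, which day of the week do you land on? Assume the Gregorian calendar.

First find the weekday of Mar 31, 1868. Doomsday rule: the anchor day for the 1800s is Friday. For year 68: 68÷12 = 5 r 8, and 8÷4 = 2, so 5+8+2 = 15.
Friday + 15 ≡ Saturday — that's 1868's doomsday.
In March the doomsday date is Mar 14.
Mar 31 is 17 days after Mar 14; 17 mod 7 = 3, so Saturday + 3 = Tuesday.
684 mod 7 = 5, so 684 days before a Tuesday is Tuesday − 5 = Thursday.

Thursday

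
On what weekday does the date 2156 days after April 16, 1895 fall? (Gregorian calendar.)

Apr 16, 1895 is a Tuesday.
2156 mod 7 = 0, so 2156 days after a Tuesday is Tuesday + 0 = Tuesday.

Tuesday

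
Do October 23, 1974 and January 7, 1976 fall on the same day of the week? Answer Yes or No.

Yes

From Oct 23, 1974 to Jan 7, 1976 is 441 days.
441 mod 7 = 0, so they are the same weekday.
(Oct 23, 1974 is a Wednesday; Jan 7, 1976 is a Wednesday.)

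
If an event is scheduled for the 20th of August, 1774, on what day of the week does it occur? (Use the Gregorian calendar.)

Doomsday rule: the anchor day for the 1700s is Sunday. For year 74: 74÷12 = 6 r 2, and 2÷4 = 0, so 6+2+0 = 8.
Sunday + 8 ≡ Monday — that's 1774's doomsday.
In August the doomsday date is Aug 8.
Aug 20 is 12 days after Aug 8; 12 mod 7 = 5, so Monday + 5 = Saturday.

Saturday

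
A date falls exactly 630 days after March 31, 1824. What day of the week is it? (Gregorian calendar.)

Wednesday

Mar 31, 1824 is a Wednesday.
630 mod 7 = 0, so 630 days after a Wednesday is Wednesday + 0 = Wednesday.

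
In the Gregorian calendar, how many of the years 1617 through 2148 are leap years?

Multiples of 4 in [1617,2148]: 133.
Of those, multiples of 100: 5 (not leap unless ÷400).
Multiples of 400: 1.
Leap years = 133 − 5 + 1 = 129.

129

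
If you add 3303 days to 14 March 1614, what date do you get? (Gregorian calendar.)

March 30, 1623

+365 (one year) → Mar 14, 1615 (2938 left).
+366 (one year; includes Feb 29, 1616) → Mar 14, 1616 (2572 left).
+365 (one year) → Mar 14, 1617 (2207 left).
+365 (one year) → Mar 14, 1618 (1842 left).
+365 (one year) → Mar 14, 1619 (1477 left).
+366 (one year; includes Feb 29, 1620) → Mar 14, 1620 (1111 left).
+365 (one year) → Mar 14, 1621 (746 left).
+365 (one year) → Mar 14, 1622 (381 left).
Mar has 31 days: +18 → Apr 1, 1622 (363 left).
Apr has 30 days: +30 → May 1, 1622 (333 left).
May has 31 days: +31 → Jun 1, 1622 (302 left).
Jun has 30 days: +30 → Jul 1, 1622 (272 left).
Jul has 31 days: +31 → Aug 1, 1622 (241 left).
Aug has 31 days: +31 → Sep 1, 1622 (210 left).
Sep has 30 days: +30 → Oct 1, 1622 (180 left).
Oct has 31 days: +31 → Nov 1, 1622 (149 left).
Nov has 30 days: +30 → Dec 1, 1622 (119 left).
Dec has 31 days: +31 → Jan 1, 1623 (88 left).
Jan has 31 days: +31 → Feb 1, 1623 (57 left).
Feb has 28 days: +28 → Mar 1, 1623 (29 left).
+29 → Mar 30, 1623.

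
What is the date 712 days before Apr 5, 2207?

April 23, 2205

−365 (one year) → Apr 5, 2206 (347 left).
−5 → Mar 31, 2206 (end of Mar, 31 days; 342 left).
−31 → Feb 28, 2206 (end of Feb, 28 days; 311 left).
−28 → Jan 31, 2206 (end of Jan, 31 days; 283 left).
−31 → Dec 31, 2205 (end of Dec, 31 days; 252 left).
−31 → Nov 30, 2205 (end of Nov, 30 days; 221 left).
−30 → Oct 31, 2205 (end of Oct, 31 days; 191 left).
−31 → Sep 30, 2205 (end of Sep, 30 days; 160 left).
−30 → Aug 31, 2205 (end of Aug, 31 days; 130 left).
−31 → Jul 31, 2205 (end of Jul, 31 days; 99 left).
−31 → Jun 30, 2205 (end of Jun, 30 days; 68 left).
−30 → May 31, 2205 (end of May, 31 days; 38 left).
−31 → Apr 30, 2205 (end of Apr, 30 days; 7 left).
−7 → Apr 23, 2205.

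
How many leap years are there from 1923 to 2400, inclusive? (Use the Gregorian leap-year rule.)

117

Multiples of 4 in [1923,2400]: 120.
Of those, multiples of 100: 5 (not leap unless ÷400).
Multiples of 400: 2.
Leap years = 120 − 5 + 2 = 117.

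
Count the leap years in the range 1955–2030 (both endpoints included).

19

Multiples of 4 in [1955,2030]: 19.
Of those, multiples of 100: 1 (not leap unless ÷400).
Multiples of 400: 1.
Leap years = 19 − 1 + 1 = 19.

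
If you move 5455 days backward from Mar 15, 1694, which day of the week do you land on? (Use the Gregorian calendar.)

Saturday

First find the weekday of Mar 15, 1694. Doomsday rule: the anchor day for the 1600s is Tuesday. For year 94: 94÷12 = 7 r 10, and 10÷4 = 2, so 7+10+2 = 19.
Tuesday + 19 ≡ Sunday — that's 1694's doomsday.
In March the doomsday date is Mar 14.
Mar 15 is 1 day after Mar 14; 1 mod 7 = 1, so Sunday + 1 = Monday.
5455 mod 7 = 2, so 5455 days before a Monday is Monday − 2 = Saturday.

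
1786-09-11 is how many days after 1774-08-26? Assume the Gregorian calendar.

4399

Aug 26, 1774 → Aug 26, 1775: 365 days.
Aug 26, 1775 → Aug 26, 1776: 366 days (Feb 29, 1776 is in that span).
Aug 26, 1776 → Aug 26, 1777: 365 days.
Aug 26, 1777 → Aug 26, 1778: 365 days.
Aug 26, 1778 → Aug 26, 1779: 365 days.
Aug 26, 1779 → Aug 26, 1780: 366 days (Feb 29, 1780 is in that span).
Aug 26, 1780 → Aug 26, 1781: 365 days.
Aug 26, 1781 → Aug 26, 1782: 365 days.
Aug 26, 1782 → Aug 26, 1783: 365 days.
Aug 26, 1783 → Aug 26, 1784: 366 days (Feb 29, 1784 is in that span).
Aug 26, 1784 → Aug 26, 1785: 365 days.
Aug 26, 1785 → Sep 26, 1785: 31 days (August has 31).
Sep 26, 1785 → Oct 26, 1785: 30 days (September has 30).
Oct 26, 1785 → Nov 26, 1785: 31 days (October has 31).
Nov 26, 1785 → Dec 26, 1785: 30 days (November has 30).
Dec 26, 1785 → Jan 26, 1786: 31 days (December has 31).
Jan 26, 1786 → Feb 26, 1786: 31 days (January has 31).
Feb 26, 1786 → Mar 26, 1786: 28 days (February has 28).
Mar 26, 1786 → Apr 26, 1786: 31 days (March has 31).
Apr 26, 1786 → May 26, 1786: 30 days (April has 30).
May 26, 1786 → Jun 26, 1786: 31 days (May has 31).
Jun 26, 1786 → Jul 26, 1786: 30 days (June has 30).
Jul 26, 1786 → Aug 26, 1786: 31 days (July has 31).
Aug 26, 1786 → Sep 11, 1786: 16 days.
Total: 4399 days.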